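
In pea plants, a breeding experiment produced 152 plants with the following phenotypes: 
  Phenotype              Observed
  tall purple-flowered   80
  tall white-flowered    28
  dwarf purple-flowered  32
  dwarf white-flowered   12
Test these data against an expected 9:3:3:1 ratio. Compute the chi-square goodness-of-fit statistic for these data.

Under the 9:3:3:1 hypothesis (Σ ratio = 16, N = 152):
  tall purple-flowered: 152 × 9/16 = 85.5
  tall white-flowered: 152 × 3/16 = 28.5
  dwarf purple-flowered: 152 × 3/16 = 28.5
  dwarf white-flowered: 152 × 1/16 = 9.5
χ² = Σ (O − E)² / E
  tall purple-flowered: (80 − 85.5)² / 85.5 = 0.3538
  tall white-flowered: (28 − 28.5)² / 28.5 = 0.0088
  dwarf purple-flowered: (32 − 28.5)² / 28.5 = 0.4298
  dwarf white-flowered: (12 − 9.5)² / 9.5 = 0.6579
χ² = 0.3538 + 0.0088 + 0.4298 + 0.6579 = 1.4503 ≈ 1.450

1.450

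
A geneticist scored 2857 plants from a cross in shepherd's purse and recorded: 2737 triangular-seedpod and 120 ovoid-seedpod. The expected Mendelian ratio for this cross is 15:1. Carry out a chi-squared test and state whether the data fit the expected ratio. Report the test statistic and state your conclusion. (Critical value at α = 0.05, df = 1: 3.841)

Expected counts for N = 2857 under a 15:1 ratio (total parts = 16):
  triangular-seedpod: 2857 × 15/16 = 2678.4375
  ovoid-seedpod: 2857 × 1/16 = 178.5625
χ² = Σ (O − E)² / E
  triangular-seedpod: (2737 − 2678.4375)² / 2678.4375 = 1.2804
  ovoid-seedpod: (120 − 178.5625)² / 178.5625 = 19.2065
χ² = 1.2804 + 19.2065 = 20.4869 ≈ 20.487
Degrees of freedom = 2 − 1 = 1; critical value at α = 0.05 is 3.841.
Since 20.487 > 3.841, we reject the null hypothesis — the data do not fit the 15:1 ratio.

20.487; not consistent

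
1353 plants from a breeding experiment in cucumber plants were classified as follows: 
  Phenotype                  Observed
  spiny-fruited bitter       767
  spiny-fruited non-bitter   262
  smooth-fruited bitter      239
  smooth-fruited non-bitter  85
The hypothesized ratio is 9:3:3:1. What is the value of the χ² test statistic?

The 9:3:3:1 ratio has 16 parts, so with N = 1353 the expected counts are:
  spiny-fruited bitter: 1353 × 9/16 = 761.0625
  spiny-fruited non-bitter: 1353 × 3/16 = 253.6875
  smooth-fruited bitter: 1353 × 3/16 = 253.6875
  smooth-fruited non-bitter: 1353 × 1/16 = 84.5625
χ² = Σ (O − E)² / E
  spiny-fruited bitter: (767 − 761.0625)² / 761.0625 = 0.0463
  spiny-fruited non-bitter: (262 − 253.6875)² / 253.6875 = 0.2724
  smooth-fruited bitter: (239 − 253.6875)² / 253.6875 = 0.8503
  smooth-fruited non-bitter: (85 − 84.5625)² / 84.5625 = 0.0023
χ² = 0.0463 + 0.2724 + 0.8503 + 0.0023 = 1.1713 ≈ 1.171

1.171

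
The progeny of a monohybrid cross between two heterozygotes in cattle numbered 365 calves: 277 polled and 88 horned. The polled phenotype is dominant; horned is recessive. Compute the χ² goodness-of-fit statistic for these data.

0.154

For a monohybrid cross between heterozygotes with complete dominance, the expected phenotypic ratio is 3:1.
Expected counts for N = 365 under a 3:1 ratio (total parts = 4):
  polled: 365 × 3/4 = 273.75
  horned: 365 × 1/4 = 91.25
χ² = Σ (O − E)² / E
  polled: (277 − 273.75)² / 273.75 = 0.0386
  horned: (88 − 91.25)² / 91.25 = 0.1158
χ² = 0.0386 + 0.1158 = 0.1544 ≈ 0.154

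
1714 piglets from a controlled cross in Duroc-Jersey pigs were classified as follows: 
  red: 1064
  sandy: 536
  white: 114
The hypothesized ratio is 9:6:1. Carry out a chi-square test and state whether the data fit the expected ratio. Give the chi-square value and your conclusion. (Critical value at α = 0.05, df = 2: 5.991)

28.517; not consistent

Total ratio parts = 16. Expected numbers out of 1714:
  red: 1714 × 9/16 = 964.125
  sandy: 1714 × 6/16 = 642.75
  white: 1714 × 1/16 = 107.125
χ² = Σ (O − E)² / E
  red: (1064 − 964.125)² / 964.125 = 10.3462
  sandy: (536 − 642.75)² / 642.75 = 17.7294
  white: (114 − 107.125)² / 107.125 = 0.4412
χ² = 10.3462 + 17.7294 + 0.4412 = 28.5168 ≈ 28.517
Degrees of freedom = 3 − 1 = 2; critical value at α = 0.05 is 5.991.
Since 28.517 > 5.991, we reject the null hypothesis — the data do not fit the 9:6:1 ratio.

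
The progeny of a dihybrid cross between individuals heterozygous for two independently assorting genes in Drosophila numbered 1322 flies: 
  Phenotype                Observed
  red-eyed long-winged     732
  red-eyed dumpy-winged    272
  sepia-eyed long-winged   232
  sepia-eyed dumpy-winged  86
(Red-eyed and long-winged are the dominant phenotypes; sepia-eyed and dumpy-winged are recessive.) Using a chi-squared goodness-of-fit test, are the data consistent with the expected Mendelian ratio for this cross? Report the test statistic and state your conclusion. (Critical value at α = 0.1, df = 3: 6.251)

A dihybrid F₂ with independent assortment and complete dominance at both loci gives a 9:3:3:1 phenotypic ratio.
Under the 9:3:3:1 hypothesis (Σ ratio = 16, N = 1322):
  red-eyed long-winged: 1322 × 9/16 = 743.625
  red-eyed dumpy-winged: 1322 × 3/16 = 247.875
  sepia-eyed long-winged: 1322 × 3/16 = 247.875
  sepia-eyed dumpy-winged: 1322 × 1/16 = 82.625
χ² = Σ (O − E)² / E
  red-eyed long-winged: (732 − 743.625)² / 743.625 = 0.1817
  red-eyed dumpy-winged: (272 − 247.875)² / 247.875 = 2.3480
  sepia-eyed long-winged: (232 − 247.875)² / 247.875 = 1.0167
  sepia-eyed dumpy-winged: (86 − 82.625)² / 82.625 = 0.1379
χ² = 0.1817 + 2.3480 + 1.0167 + 0.1379 = 3.6843 ≈ 3.684
Degrees of freedom = 4 − 1 = 3; critical value at α = 0.1 is 6.251.
Since 3.684 < 6.251, we fail to reject the null hypothesis — the data are consistent with the 9:3:3:1 ratio.

3.684; consistent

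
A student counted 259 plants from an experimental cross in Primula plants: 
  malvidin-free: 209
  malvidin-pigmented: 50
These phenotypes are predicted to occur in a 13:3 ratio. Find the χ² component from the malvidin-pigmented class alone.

0.043

Under the 13:3 hypothesis (Σ ratio = 16, N = 259):
  malvidin-free: 259 × 13/16 = 210.4375
  malvidin-pigmented: 259 × 3/16 = 48.5625
Contribution of malvidin-pigmented: (50 − 48.5625)² / 48.5625 = 0.0426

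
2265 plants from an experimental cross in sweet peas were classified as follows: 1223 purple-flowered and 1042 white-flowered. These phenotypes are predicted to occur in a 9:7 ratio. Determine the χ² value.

Total ratio parts = 16. Expected numbers out of 2265:
  purple-flowered: 2265 × 9/16 = 1274.0625
  white-flowered: 2265 × 7/16 = 990.9375
χ² = Σ (O − E)² / E
  purple-flowered: (1223 − 1274.0625)² / 1274.0625 = 2.0465
  white-flowered: (1042 − 990.9375)² / 990.9375 = 2.6312
χ² = 2.0465 + 2.6312 = 4.6777 ≈ 4.678

4.678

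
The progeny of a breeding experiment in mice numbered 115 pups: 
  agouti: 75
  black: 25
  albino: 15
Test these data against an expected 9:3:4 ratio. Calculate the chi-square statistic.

8.768

Expected counts for N = 115 under a 9:3:4 ratio (total parts = 16):
  agouti: 115 × 9/16 = 64.6875
  black: 115 × 3/16 = 21.5625
  albino: 115 × 4/16 = 28.75
χ² = Σ (O − E)² / E
  agouti: (75 − 64.6875)² / 64.6875 = 1.6440
  black: (25 − 21.5625)² / 21.5625 = 0.5480
  albino: (15 − 28.75)² / 28.75 = 6.5761
χ² = 1.6440 + 0.5480 + 6.5761 = 8.7681 ≈ 8.768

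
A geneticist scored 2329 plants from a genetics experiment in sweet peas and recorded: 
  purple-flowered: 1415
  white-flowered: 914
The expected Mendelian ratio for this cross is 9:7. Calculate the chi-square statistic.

19.213

Total ratio parts = 16. Expected numbers out of 2329:
  purple-flowered: 2329 × 9/16 = 1310.0625
  white-flowered: 2329 × 7/16 = 1018.9375
χ² = Σ (O − E)² / E
  purple-flowered: (1415 − 1310.0625)² / 1310.0625 = 8.4056
  white-flowered: (914 − 1018.9375)² / 1018.9375 = 10.8072
χ² = 8.4056 + 10.8072 = 19.2128 ≈ 19.213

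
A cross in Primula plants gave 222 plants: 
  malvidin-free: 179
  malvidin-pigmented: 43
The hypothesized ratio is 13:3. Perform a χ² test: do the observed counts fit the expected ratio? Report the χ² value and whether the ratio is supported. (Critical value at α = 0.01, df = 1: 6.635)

0.056; consistent

The 13:3 ratio has 16 parts, so with N = 222 the expected counts are:
  malvidin-free: 222 × 13/16 = 180.375
  malvidin-pigmented: 222 × 3/16 = 41.625
χ² = Σ (O − E)² / E
  malvidin-free: (179 − 180.375)² / 180.375 = 0.0105
  malvidin-pigmented: (43 − 41.625)² / 41.625 = 0.0454
χ² = 0.0105 + 0.0454 = 0.0559 ≈ 0.056
Degrees of freedom = 2 − 1 = 1; critical value at α = 0.01 is 6.635.
Since 0.056 < 6.635, we fail to reject the null hypothesis — the data are consistent with the 13:3 ratio.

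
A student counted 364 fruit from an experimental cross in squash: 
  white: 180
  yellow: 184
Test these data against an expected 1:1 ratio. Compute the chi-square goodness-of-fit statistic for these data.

0.044

Total ratio parts = 2. Expected numbers out of 364:
  white: 364 × 1/2 = 182
  yellow: 364 × 1/2 = 182
χ² = Σ (O − E)² / E
  white: (180 − 182)² / 182 = 0.0220
  yellow: (184 − 182)² / 182 = 0.0220
χ² = 0.0220 + 0.0220 = 0.044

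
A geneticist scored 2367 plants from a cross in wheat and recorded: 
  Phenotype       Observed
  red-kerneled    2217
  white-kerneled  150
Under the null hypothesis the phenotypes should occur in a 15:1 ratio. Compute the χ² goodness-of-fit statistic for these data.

0.031

Total ratio parts = 16. Expected numbers out of 2367:
  red-kerneled: 2367 × 15/16 = 2219.0625
  white-kerneled: 2367 × 1/16 = 147.9375
χ² = Σ (O − E)² / E
  red-kerneled: (2217 − 2219.0625)² / 2219.0625 = 0.0019
  white-kerneled: (150 − 147.9375)² / 147.9375 = 0.0288
χ² = 0.0019 + 0.0288 = 0.0307 ≈ 0.031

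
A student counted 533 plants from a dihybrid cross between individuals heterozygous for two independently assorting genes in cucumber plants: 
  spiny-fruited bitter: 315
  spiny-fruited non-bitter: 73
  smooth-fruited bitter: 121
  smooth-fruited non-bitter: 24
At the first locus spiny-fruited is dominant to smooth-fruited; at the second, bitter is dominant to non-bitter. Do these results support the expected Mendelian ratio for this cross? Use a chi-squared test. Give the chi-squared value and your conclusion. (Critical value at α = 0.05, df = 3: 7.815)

A dihybrid F₂ with independent assortment and complete dominance at both loci gives a 9:3:3:1 phenotypic ratio.
Total ratio parts = 16. Expected numbers out of 533:
  spiny-fruited bitter: 533 × 9/16 = 299.8125
  spiny-fruited non-bitter: 533 × 3/16 = 99.9375
  smooth-fruited bitter: 533 × 3/16 = 99.9375
  smooth-fruited non-bitter: 533 × 1/16 = 33.3125
χ² = Σ (O − E)² / E
  spiny-fruited bitter: (315 − 299.8125)² / 299.8125 = 0.7693
  spiny-fruited non-bitter: (73 − 99.9375)² / 99.9375 = 7.2608
  smooth-fruited bitter: (121 − 99.9375)² / 99.9375 = 4.4391
  smooth-fruited non-bitter: (24 − 33.3125)² / 33.3125 = 2.6033
χ² = 0.7693 + 7.2608 + 4.4391 + 2.6033 = 15.0725 ≈ 15.073
Degrees of freedom = 4 − 1 = 3; critical value at α = 0.05 is 7.815.
Since 15.073 > 7.815, we reject the null hypothesis — the data do not fit the 9:3:3:1 ratio.

15.073; not consistent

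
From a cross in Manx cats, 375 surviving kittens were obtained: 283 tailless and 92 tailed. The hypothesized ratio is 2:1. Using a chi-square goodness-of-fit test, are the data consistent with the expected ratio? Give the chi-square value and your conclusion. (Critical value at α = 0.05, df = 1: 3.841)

Under the 2:1 hypothesis (Σ ratio = 3, N = 375):
  tailless: 375 × 2/3 = 250
  tailed: 375 × 1/3 = 125
χ² = Σ (O − E)² / E
  tailless: (283 − 250)² / 250 = 4.3560
  tailed: (92 − 125)² / 125 = 8.7120
χ² = 4.3560 + 8.7120 = 13.068
Degrees of freedom = 2 − 1 = 1; critical value at α = 0.05 is 3.841.
Since 13.068 > 3.841, we reject the null hypothesis — the data do not fit the 2:1 ratio.

13.068; not consistent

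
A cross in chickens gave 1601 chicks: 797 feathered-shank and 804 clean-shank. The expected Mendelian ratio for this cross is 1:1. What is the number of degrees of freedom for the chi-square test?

1

A goodness-of-fit test with 2 phenotype classes has df = 2 − 1 = 1.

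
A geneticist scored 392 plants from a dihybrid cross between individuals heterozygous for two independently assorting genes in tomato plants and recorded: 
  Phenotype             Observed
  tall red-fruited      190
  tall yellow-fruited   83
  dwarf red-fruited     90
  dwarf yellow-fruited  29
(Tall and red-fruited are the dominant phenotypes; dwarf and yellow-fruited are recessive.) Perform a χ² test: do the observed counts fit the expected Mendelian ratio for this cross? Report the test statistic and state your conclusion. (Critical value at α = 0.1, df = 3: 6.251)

9.977; not consistent

A dihybrid F₂ with independent assortment and complete dominance at both loci gives a 9:3:3:1 phenotypic ratio.
Under the 9:3:3:1 hypothesis (Σ ratio = 16, N = 392):
  tall red-fruited: 392 × 9/16 = 220.5
  tall yellow-fruited: 392 × 3/16 = 73.5
  dwarf red-fruited: 392 × 3/16 = 73.5
  dwarf yellow-fruited: 392 × 1/16 = 24.5
χ² = Σ (O − E)² / E
  tall red-fruited: (190 − 220.5)² / 220.5 = 4.2188
  tall yellow-fruited: (83 − 73.5)² / 73.5 = 1.2279
  dwarf red-fruited: (90 − 73.5)² / 73.5 = 3.7041
  dwarf yellow-fruited: (29 − 24.5)² / 24.5 = 0.8265
χ² = 4.2188 + 1.2279 + 3.7041 + 0.8265 = 9.9773 ≈ 9.977
Degrees of freedom = 4 − 1 = 3; critical value at α = 0.1 is 6.251.
Since 9.977 > 6.251, we reject the null hypothesis — the data do not fit the 9:3:3:1 ratio.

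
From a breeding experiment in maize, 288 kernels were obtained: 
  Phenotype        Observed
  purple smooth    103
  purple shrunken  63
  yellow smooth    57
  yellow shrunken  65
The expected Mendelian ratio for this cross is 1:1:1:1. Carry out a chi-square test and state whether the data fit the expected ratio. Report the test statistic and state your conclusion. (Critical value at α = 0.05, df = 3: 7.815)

18.278; not consistent

Total ratio parts = 4. Expected numbers out of 288:
  purple smooth: 288 × 1/4 = 72
  purple shrunken: 288 × 1/4 = 72
  yellow smooth: 288 × 1/4 = 72
  yellow shrunken: 288 × 1/4 = 72
χ² = Σ (O − E)² / E
  purple smooth: (103 − 72)² / 72 = 13.3472
  purple shrunken: (63 − 72)² / 72 = 1.1250
  yellow smooth: (57 − 72)² / 72 = 3.1250
  yellow shrunken: (65 − 72)² / 72 = 0.6806
χ² = 13.3472 + 1.1250 + 3.1250 + 0.6806 = 18.2778 ≈ 18.278
Degrees of freedom = 4 − 1 = 3; critical value at α = 0.05 is 7.815.
Since 18.278 > 7.815, we reject the null hypothesis — the data do not fit the 1:1:1:1 ratio.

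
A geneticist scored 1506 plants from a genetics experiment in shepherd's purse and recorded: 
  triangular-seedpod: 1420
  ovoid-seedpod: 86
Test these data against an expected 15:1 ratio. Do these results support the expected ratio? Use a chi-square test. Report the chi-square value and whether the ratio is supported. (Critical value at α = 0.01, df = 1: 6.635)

The 15:1 ratio has 16 parts, so with N = 1506 the expected counts are:
  triangular-seedpod: 1506 × 15/16 = 1411.875
  ovoid-seedpod: 1506 × 1/16 = 94.125
χ² = Σ (O − E)² / E
  triangular-seedpod: (1420 − 1411.875)² / 1411.875 = 0.0468
  ovoid-seedpod: (86 − 94.125)² / 94.125 = 0.7014
χ² = 0.0468 + 0.7014 = 0.7482 ≈ 0.748
Degrees of freedom = 2 − 1 = 1; critical value at α = 0.01 is 6.635.
Since 0.748 < 6.635, we fail to reject the null hypothesis — the data are consistent with the 15:1 ratio.

0.748; consistent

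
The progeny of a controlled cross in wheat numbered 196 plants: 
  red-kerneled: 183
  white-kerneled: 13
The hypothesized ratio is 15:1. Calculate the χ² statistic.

The 15:1 ratio has 16 parts, so with N = 196 the expected counts are:
  red-kerneled: 196 × 15/16 = 183.75
  white-kerneled: 196 × 1/16 = 12.25
χ² = Σ (O − E)² / E
  red-kerneled: (183 − 183.75)² / 183.75 = 0.0031
  white-kerneled: (13 − 12.25)² / 12.25 = 0.0459
χ² = 0.0031 + 0.0459 = 0.049

0.049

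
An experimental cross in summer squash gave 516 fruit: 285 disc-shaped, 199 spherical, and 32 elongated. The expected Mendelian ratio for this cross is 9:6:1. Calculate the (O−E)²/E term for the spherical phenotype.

0.156

Expected counts for N = 516 under a 9:6:1 ratio (total parts = 16):
  disc-shaped: 516 × 9/16 = 290.25
  spherical: 516 × 6/16 = 193.5
  elongated: 516 × 1/16 = 32.25
Contribution of spherical: (199 − 193.5)² / 193.5 = 0.1563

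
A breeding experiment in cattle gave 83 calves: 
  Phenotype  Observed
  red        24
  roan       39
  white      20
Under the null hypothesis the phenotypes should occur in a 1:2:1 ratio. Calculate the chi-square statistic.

The 1:2:1 ratio has 4 parts, so with N = 83 the expected counts are:
  red: 83 × 1/4 = 20.75
  roan: 83 × 2/4 = 41.5
  white: 83 × 1/4 = 20.75
χ² = Σ (O − E)² / E
  red: (24 − 20.75)² / 20.75 = 0.5090
  roan: (39 − 41.5)² / 41.5 = 0.1506
  white: (20 − 20.75)² / 20.75 = 0.0271
χ² = 0.5090 + 0.1506 + 0.0271 = 0.6867 ≈ 0.687

0.687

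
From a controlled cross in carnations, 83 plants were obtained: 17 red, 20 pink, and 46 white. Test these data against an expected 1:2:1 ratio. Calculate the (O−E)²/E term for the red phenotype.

Total ratio parts = 4. Expected numbers out of 83:
  red: 83 × 1/4 = 20.75
  pink: 83 × 2/4 = 41.5
  white: 83 × 1/4 = 20.75
Contribution of red: (17 − 20.75)² / 20.75 = 0.6777

0.678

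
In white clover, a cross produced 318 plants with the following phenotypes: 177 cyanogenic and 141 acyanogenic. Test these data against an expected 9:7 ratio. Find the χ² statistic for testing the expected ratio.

0.045

Total ratio parts = 16. Expected numbers out of 318:
  cyanogenic: 318 × 9/16 = 178.875
  acyanogenic: 318 × 7/16 = 139.125
χ² = Σ (O − E)² / E
  cyanogenic: (177 − 178.875)² / 178.875 = 0.0197
  acyanogenic: (141 − 139.125)² / 139.125 = 0.0253
χ² = 0.0197 + 0.0253 = 0.045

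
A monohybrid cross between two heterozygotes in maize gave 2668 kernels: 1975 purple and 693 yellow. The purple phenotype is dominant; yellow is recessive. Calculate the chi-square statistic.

For a monohybrid cross between heterozygotes with complete dominance, the expected phenotypic ratio is 3:1.
Expected counts for N = 2668 under a 3:1 ratio (total parts = 4):
  purple: 2668 × 3/4 = 2001
  yellow: 2668 × 1/4 = 667
χ² = Σ (O − E)² / E
  purple: (1975 − 2001)² / 2001 = 0.3378
  yellow: (693 − 667)² / 667 = 1.0135
χ² = 0.3378 + 1.0135 = 1.3513 ≈ 1.351

1.351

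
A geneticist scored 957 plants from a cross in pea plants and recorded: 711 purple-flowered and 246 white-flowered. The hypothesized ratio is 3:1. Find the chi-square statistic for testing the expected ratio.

The 3:1 ratio has 4 parts, so with N = 957 the expected counts are:
  purple-flowered: 957 × 3/4 = 717.75
  white-flowered: 957 × 1/4 = 239.25
χ² = Σ (O − E)² / E
  purple-flowered: (711 − 717.75)² / 717.75 = 0.0635
  white-flowered: (246 − 239.25)² / 239.25 = 0.1904
χ² = 0.0635 + 0.1904 = 0.2539 ≈ 0.254

0.254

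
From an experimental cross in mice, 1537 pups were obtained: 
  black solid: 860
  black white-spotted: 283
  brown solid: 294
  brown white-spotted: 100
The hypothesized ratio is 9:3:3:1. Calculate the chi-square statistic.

Under the 9:3:3:1 hypothesis (Σ ratio = 16, N = 1537):
  black solid: 1537 × 9/16 = 864.5625
  black white-spotted: 1537 × 3/16 = 288.1875
  brown solid: 1537 × 3/16 = 288.1875
  brown white-spotted: 1537 × 1/16 = 96.0625
χ² = Σ (O − E)² / E
  black solid: (860 − 864.5625)² / 864.5625 = 0.0241
  black white-spotted: (283 − 288.1875)² / 288.1875 = 0.0934
  brown solid: (294 − 288.1875)² / 288.1875 = 0.1172
  brown white-spotted: (100 − 96.0625)² / 96.0625 = 0.1614
χ² = 0.0241 + 0.0934 + 0.1172 + 0.1614 = 0.3961 ≈ 0.396

0.396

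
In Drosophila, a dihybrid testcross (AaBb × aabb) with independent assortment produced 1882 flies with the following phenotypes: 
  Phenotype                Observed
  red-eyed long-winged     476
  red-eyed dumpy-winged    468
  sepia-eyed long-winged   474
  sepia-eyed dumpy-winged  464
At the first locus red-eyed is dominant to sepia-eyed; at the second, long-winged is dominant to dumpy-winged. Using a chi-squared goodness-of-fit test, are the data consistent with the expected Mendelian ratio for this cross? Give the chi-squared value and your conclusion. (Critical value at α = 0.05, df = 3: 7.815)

0.193; consistent

A dihybrid testcross with independent assortment gives a 1:1:1:1 ratio.
Total ratio parts = 4. Expected numbers out of 1882:
  red-eyed long-winged: 1882 × 1/4 = 470.5
  red-eyed dumpy-winged: 1882 × 1/4 = 470.5
  sepia-eyed long-winged: 1882 × 1/4 = 470.5
  sepia-eyed dumpy-winged: 1882 × 1/4 = 470.5
χ² = Σ (O − E)² / E
  red-eyed long-winged: (476 − 470.5)² / 470.5 = 0.0643
  red-eyed dumpy-winged: (468 − 470.5)² / 470.5 = 0.0133
  sepia-eyed long-winged: (474 − 470.5)² / 470.5 = 0.0260
  sepia-eyed dumpy-winged: (464 − 470.5)² / 470.5 = 0.0898
χ² = 0.0643 + 0.0133 + 0.0260 + 0.0898 = 0.1934 ≈ 0.193
Degrees of freedom = 4 − 1 = 3; critical value at α = 0.05 is 7.815.
Since 0.193 < 7.815, we fail to reject the null hypothesis — the data are consistent with the 1:1:1:1 ratio.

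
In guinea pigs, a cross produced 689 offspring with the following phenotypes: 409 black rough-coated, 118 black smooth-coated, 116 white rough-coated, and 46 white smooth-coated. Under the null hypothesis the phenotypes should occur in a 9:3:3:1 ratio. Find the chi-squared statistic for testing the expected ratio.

3.701

The 9:3:3:1 ratio has 16 parts, so with N = 689 the expected counts are:
  black rough-coated: 689 × 9/16 = 387.5625
  black smooth-coated: 689 × 3/16 = 129.1875
  white rough-coated: 689 × 3/16 = 129.1875
  white smooth-coated: 689 × 1/16 = 43.0625
χ² = Σ (O − E)² / E
  black rough-coated: (409 − 387.5625)² / 387.5625 = 1.1858
  black smooth-coated: (118 − 129.1875)² / 129.1875 = 0.9688
  white rough-coated: (116 − 129.1875)² / 129.1875 = 1.3462
  white smooth-coated: (46 − 43.0625)² / 43.0625 = 0.2004
χ² = 1.1858 + 0.9688 + 1.3462 + 0.2004 = 3.7012 ≈ 3.701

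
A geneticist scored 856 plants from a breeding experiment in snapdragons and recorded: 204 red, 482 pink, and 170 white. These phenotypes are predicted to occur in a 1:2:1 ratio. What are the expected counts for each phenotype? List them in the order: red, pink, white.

Total ratio parts = 4. Expected numbers out of 856:
  red: 856 × 1/4 = 214
  pink: 856 × 2/4 = 428
  white: 856 × 1/4 = 214

214, 428, 214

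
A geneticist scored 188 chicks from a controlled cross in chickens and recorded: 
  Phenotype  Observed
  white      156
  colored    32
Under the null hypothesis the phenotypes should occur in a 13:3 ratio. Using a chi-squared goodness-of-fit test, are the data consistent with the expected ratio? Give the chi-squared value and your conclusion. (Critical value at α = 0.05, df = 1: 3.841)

0.369; consistent

Expected counts for N = 188 under a 13:3 ratio (total parts = 16):
  white: 188 × 13/16 = 152.75
  colored: 188 × 3/16 = 35.25
χ² = Σ (O − E)² / E
  white: (156 − 152.75)² / 152.75 = 0.0691
  colored: (32 − 35.25)² / 35.25 = 0.2996
χ² = 0.0691 + 0.2996 = 0.3687 ≈ 0.369
Degrees of freedom = 2 − 1 = 1; critical value at α = 0.05 is 3.841.
Since 0.369 < 3.841, we fail to reject the null hypothesis — the data are consistent with the 13:3 ratio.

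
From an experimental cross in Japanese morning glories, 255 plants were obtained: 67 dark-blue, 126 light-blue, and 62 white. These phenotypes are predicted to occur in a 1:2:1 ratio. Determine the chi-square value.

Under the 1:2:1 hypothesis (Σ ratio = 4, N = 255):
  dark-blue: 255 × 1/4 = 63.75
  light-blue: 255 × 2/4 = 127.5
  white: 255 × 1/4 = 63.75
χ² = Σ (O − E)² / E
  dark-blue: (67 − 63.75)² / 63.75 = 0.1657
  light-blue: (126 − 127.5)² / 127.5 = 0.0176
  white: (62 − 63.75)² / 63.75 = 0.0480
χ² = 0.1657 + 0.0176 + 0.0480 = 0.2313 ≈ 0.231

0.231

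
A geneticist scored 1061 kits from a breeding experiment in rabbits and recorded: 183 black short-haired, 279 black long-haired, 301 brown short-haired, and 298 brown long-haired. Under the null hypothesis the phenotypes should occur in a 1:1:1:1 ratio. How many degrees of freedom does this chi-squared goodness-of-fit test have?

A goodness-of-fit test with 4 phenotype classes has df = 4 − 1 = 3.

3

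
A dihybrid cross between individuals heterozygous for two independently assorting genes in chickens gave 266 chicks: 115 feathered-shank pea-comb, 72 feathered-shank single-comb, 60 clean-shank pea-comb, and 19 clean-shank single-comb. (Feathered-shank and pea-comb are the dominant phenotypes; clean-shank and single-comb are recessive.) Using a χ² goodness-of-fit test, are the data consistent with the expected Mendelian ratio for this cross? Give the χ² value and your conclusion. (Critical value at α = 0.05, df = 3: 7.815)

A dihybrid F₂ with independent assortment and complete dominance at both loci gives a 9:3:3:1 phenotypic ratio.
The 9:3:3:1 ratio has 16 parts, so with N = 266 the expected counts are:
  feathered-shank pea-comb: 266 × 9/16 = 149.625
  feathered-shank single-comb: 266 × 3/16 = 49.875
  clean-shank pea-comb: 266 × 3/16 = 49.875
  clean-shank single-comb: 266 × 1/16 = 16.625
χ² = Σ (O − E)² / E
  feathered-shank pea-comb: (115 − 149.625)² / 149.625 = 8.0126
  feathered-shank single-comb: (72 − 49.875)² / 49.875 = 9.8148
  clean-shank pea-comb: (60 − 49.875)² / 49.875 = 2.0555
  clean-shank single-comb: (19 − 16.625)² / 16.625 = 0.3393
χ² = 8.0126 + 9.8148 + 2.0555 + 0.3393 = 20.2222 ≈ 20.222
Degrees of freedom = 4 − 1 = 3; critical value at α = 0.05 is 7.815.
Since 20.222 > 7.815, we reject the null hypothesis — the data do not fit the 9:3:3:1 ratio.

20.222; not consistent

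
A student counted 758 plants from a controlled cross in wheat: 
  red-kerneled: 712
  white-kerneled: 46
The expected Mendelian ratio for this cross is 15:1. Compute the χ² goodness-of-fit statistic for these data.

Under the 15:1 hypothesis (Σ ratio = 16, N = 758):
  red-kerneled: 758 × 15/16 = 710.625
  white-kerneled: 758 × 1/16 = 47.375
χ² = Σ (O − E)² / E
  red-kerneled: (712 − 710.625)² / 710.625 = 0.0027
  white-kerneled: (46 − 47.375)² / 47.375 = 0.0399
χ² = 0.0027 + 0.0399 = 0.0426 ≈ 0.043

0.043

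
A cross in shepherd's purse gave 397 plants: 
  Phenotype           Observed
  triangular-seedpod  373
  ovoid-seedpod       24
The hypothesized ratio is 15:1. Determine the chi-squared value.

0.028

Total ratio parts = 16. Expected numbers out of 397:
  triangular-seedpod: 397 × 15/16 = 372.1875
  ovoid-seedpod: 397 × 1/16 = 24.8125
χ² = Σ (O − E)² / E
  triangular-seedpod: (373 − 372.1875)² / 372.1875 = 0.0018
  ovoid-seedpod: (24 − 24.8125)² / 24.8125 = 0.0266
χ² = 0.0018 + 0.0266 = 0.0284 ≈ 0.028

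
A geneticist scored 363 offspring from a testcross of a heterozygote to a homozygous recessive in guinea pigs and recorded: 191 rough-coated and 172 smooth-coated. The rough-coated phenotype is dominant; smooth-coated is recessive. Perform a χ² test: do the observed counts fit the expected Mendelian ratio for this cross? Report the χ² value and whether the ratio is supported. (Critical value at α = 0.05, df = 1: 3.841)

0.994; consistent

A testcross of a heterozygote (Aa × aa) gives a 1:1 phenotypic ratio.
Under the 1:1 hypothesis (Σ ratio = 2, N = 363):
  rough-coated: 363 × 1/2 = 181.5
  smooth-coated: 363 × 1/2 = 181.5
χ² = Σ (O − E)² / E
  rough-coated: (191 − 181.5)² / 181.5 = 0.4972
  smooth-coated: (172 − 181.5)² / 181.5 = 0.4972
χ² = 0.4972 + 0.4972 = 0.9944 ≈ 0.994
Degrees of freedom = 2 − 1 = 1; critical value at α = 0.05 is 3.841.
Since 0.994 < 3.841, we fail to reject the null hypothesis — the data are consistent with the 1:1 ratio.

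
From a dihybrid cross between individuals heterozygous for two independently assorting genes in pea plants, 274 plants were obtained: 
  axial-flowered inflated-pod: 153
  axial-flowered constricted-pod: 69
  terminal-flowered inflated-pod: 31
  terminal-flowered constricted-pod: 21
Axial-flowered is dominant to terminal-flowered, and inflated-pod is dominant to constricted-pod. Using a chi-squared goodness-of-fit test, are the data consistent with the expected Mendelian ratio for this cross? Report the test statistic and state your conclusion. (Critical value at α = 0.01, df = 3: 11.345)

A dihybrid F₂ with independent assortment and complete dominance at both loci gives a 9:3:3:1 phenotypic ratio.
The 9:3:3:1 ratio has 16 parts, so with N = 274 the expected counts are:
  axial-flowered inflated-pod: 274 × 9/16 = 154.125
  axial-flowered constricted-pod: 274 × 3/16 = 51.375
  terminal-flowered inflated-pod: 274 × 3/16 = 51.375
  terminal-flowered constricted-pod: 274 × 1/16 = 17.125
χ² = Σ (O − E)² / E
  axial-flowered inflated-pod: (153 − 154.125)² / 154.125 = 0.0082
  axial-flowered constricted-pod: (69 − 51.375)² / 51.375 = 6.0465
  terminal-flowered inflated-pod: (31 − 51.375)² / 51.375 = 8.0806
  terminal-flowered constricted-pod: (21 − 17.125)² / 17.125 = 0.8768
χ² = 0.0082 + 6.0465 + 8.0806 + 0.8768 = 15.0121 ≈ 15.012
Degrees of freedom = 4 − 1 = 3; critical value at α = 0.01 is 11.345.
Since 15.012 > 11.345, we reject the null hypothesis — the data do not fit the 9:3:3:1 ratio.

15.012; not consistent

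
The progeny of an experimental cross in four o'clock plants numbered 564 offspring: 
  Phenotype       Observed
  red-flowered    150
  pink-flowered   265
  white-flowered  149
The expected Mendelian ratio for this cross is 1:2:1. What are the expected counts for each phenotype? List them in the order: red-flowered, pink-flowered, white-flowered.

141, 282, 141

The 1:2:1 ratio has 4 parts, so with N = 564 the expected counts are:
  red-flowered: 564 × 1/4 = 141
  pink-flowered: 564 × 2/4 = 282
  white-flowered: 564 × 1/4 = 141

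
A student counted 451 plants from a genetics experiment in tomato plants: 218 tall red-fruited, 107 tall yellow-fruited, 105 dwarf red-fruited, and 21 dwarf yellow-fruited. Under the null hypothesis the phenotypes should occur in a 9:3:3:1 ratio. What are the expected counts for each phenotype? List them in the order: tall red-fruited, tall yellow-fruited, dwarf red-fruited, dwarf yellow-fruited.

Expected counts for N = 451 under a 9:3:3:1 ratio (total parts = 16):
  tall red-fruited: 451 × 9/16 = 253.6875
  tall yellow-fruited: 451 × 3/16 = 84.5625
  dwarf red-fruited: 451 × 3/16 = 84.5625
  dwarf yellow-fruited: 451 × 1/16 = 28.1875

253.6875, 84.5625, 84.5625, 28.1875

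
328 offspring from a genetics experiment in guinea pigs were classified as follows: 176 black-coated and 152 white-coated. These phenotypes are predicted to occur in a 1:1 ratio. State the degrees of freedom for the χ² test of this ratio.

A goodness-of-fit test with 2 phenotype classes has df = 2 − 1 = 1.

1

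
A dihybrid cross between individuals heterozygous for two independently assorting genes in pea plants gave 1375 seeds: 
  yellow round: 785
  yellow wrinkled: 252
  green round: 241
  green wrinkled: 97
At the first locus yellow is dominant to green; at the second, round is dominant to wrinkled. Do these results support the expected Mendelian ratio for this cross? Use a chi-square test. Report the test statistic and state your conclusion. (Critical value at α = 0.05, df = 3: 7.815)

A dihybrid F₂ with independent assortment and complete dominance at both loci gives a 9:3:3:1 phenotypic ratio.
Expected counts for N = 1375 under a 9:3:3:1 ratio (total parts = 16):
  yellow round: 1375 × 9/16 = 773.4375
  yellow wrinkled: 1375 × 3/16 = 257.8125
  green round: 1375 × 3/16 = 257.8125
  green wrinkled: 1375 × 1/16 = 85.9375
χ² = Σ (O − E)² / E
  yellow round: (785 − 773.4375)² / 773.4375 = 0.1729
  yellow wrinkled: (252 − 257.8125)² / 257.8125 = 0.1310
  green round: (241 − 257.8125)² / 257.8125 = 1.0964
  green wrinkled: (97 − 85.9375)² / 85.9375 = 1.4240
χ² = 0.1729 + 0.1310 + 1.0964 + 1.4240 = 2.8243 ≈ 2.824
Degrees of freedom = 4 − 1 = 3; critical value at α = 0.05 is 7.815.
Since 2.824 < 7.815, we fail to reject the null hypothesis — the data are consistent with the 9:3:3:1 ratio.

2.824; consistent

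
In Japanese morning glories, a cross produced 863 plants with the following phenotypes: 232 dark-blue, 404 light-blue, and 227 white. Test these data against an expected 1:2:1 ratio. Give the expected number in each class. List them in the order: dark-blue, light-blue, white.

The 1:2:1 ratio has 4 parts, so with N = 863 the expected counts are:
  dark-blue: 863 × 1/4 = 215.75
  light-blue: 863 × 2/4 = 431.5
  white: 863 × 1/4 = 215.75

215.75, 431.5, 215.75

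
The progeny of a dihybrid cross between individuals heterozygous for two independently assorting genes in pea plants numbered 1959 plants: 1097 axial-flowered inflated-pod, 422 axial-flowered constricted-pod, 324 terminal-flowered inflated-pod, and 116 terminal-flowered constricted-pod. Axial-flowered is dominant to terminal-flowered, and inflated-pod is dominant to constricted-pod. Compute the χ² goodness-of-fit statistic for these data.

13.610

A dihybrid F₂ with independent assortment and complete dominance at both loci gives a 9:3:3:1 phenotypic ratio.
The 9:3:3:1 ratio has 16 parts, so with N = 1959 the expected counts are:
  axial-flowered inflated-pod: 1959 × 9/16 = 1101.9375
  axial-flowered constricted-pod: 1959 × 3/16 = 367.3125
  terminal-flowered inflated-pod: 1959 × 3/16 = 367.3125
  terminal-flowered constricted-pod: 1959 × 1/16 = 122.4375
χ² = Σ (O − E)² / E
  axial-flowered inflated-pod: (1097 − 1101.9375)² / 1101.9375 = 0.0221
  axial-flowered constricted-pod: (422 − 367.3125)² / 367.3125 = 8.1422
  terminal-flowered inflated-pod: (324 − 367.3125)² / 367.3125 = 5.1073
  terminal-flowered constricted-pod: (116 − 122.4375)² / 122.4375 = 0.3385
χ² = 0.0221 + 8.1422 + 5.1073 + 0.3385 = 13.6101 ≈ 13.610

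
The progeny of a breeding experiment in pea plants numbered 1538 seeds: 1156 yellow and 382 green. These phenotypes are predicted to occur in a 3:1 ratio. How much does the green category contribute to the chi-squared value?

The 3:1 ratio has 4 parts, so with N = 1538 the expected counts are:
  yellow: 1538 × 3/4 = 1153.5
  green: 1538 × 1/4 = 384.5
Contribution of green: (382 − 384.5)² / 384.5 = 0.0163

0.016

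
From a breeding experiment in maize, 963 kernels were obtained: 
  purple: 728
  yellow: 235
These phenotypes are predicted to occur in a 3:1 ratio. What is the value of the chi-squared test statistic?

Expected counts for N = 963 under a 3:1 ratio (total parts = 4):
  purple: 963 × 3/4 = 722.25
  yellow: 963 × 1/4 = 240.75
χ² = Σ (O − E)² / E
  purple: (728 − 722.25)² / 722.25 = 0.0458
  yellow: (235 − 240.75)² / 240.75 = 0.1373
χ² = 0.0458 + 0.1373 = 0.1831 ≈ 0.183

0.183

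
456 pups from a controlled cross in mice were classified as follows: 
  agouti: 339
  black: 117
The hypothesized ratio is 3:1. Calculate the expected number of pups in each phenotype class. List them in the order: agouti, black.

Expected counts for N = 456 under a 3:1 ratio (total parts = 4):
  agouti: 456 × 3/4 = 342
  black: 456 × 1/4 = 114

342, 114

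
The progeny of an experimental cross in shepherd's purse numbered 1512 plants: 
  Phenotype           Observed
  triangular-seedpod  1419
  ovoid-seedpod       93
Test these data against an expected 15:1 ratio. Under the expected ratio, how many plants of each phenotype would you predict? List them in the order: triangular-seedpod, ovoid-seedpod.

The 15:1 ratio has 16 parts, so with N = 1512 the expected counts are:
  triangular-seedpod: 1512 × 15/16 = 1417.5
  ovoid-seedpod: 1512 × 1/16 = 94.5

1417.5, 94.5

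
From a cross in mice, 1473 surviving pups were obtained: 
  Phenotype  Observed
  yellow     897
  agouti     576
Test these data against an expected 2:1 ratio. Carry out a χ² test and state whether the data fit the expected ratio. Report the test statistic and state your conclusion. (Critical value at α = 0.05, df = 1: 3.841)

22.072; not consistent

Total ratio parts = 3. Expected numbers out of 1473:
  yellow: 1473 × 2/3 = 982
  agouti: 1473 × 1/3 = 491
χ² = Σ (O − E)² / E
  yellow: (897 − 982)² / 982 = 7.3574
  agouti: (576 − 491)² / 491 = 14.7149
χ² = 7.3574 + 14.7149 = 22.0723 ≈ 22.072
Degrees of freedom = 2 − 1 = 1; critical value at α = 0.05 is 3.841.
Since 22.072 > 3.841, we reject the null hypothesis — the data do not fit the 2:1 ratio.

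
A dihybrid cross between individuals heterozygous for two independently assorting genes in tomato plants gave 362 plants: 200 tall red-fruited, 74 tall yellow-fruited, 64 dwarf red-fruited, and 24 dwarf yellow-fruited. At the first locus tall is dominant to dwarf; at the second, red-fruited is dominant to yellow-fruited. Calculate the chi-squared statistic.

A dihybrid F₂ with independent assortment and complete dominance at both loci gives a 9:3:3:1 phenotypic ratio.
The 9:3:3:1 ratio has 16 parts, so with N = 362 the expected counts are:
  tall red-fruited: 362 × 9/16 = 203.625
  tall yellow-fruited: 362 × 3/16 = 67.875
  dwarf red-fruited: 362 × 3/16 = 67.875
  dwarf yellow-fruited: 362 × 1/16 = 22.625
χ² = Σ (O − E)² / E
  tall red-fruited: (200 − 203.625)² / 203.625 = 0.0645
  tall yellow-fruited: (74 − 67.875)² / 67.875 = 0.5527
  dwarf red-fruited: (64 − 67.875)² / 67.875 = 0.2212
  dwarf yellow-fruited: (24 − 22.625)² / 22.625 = 0.0836
χ² = 0.0645 + 0.5527 + 0.2212 + 0.0836 = 0.922

0.922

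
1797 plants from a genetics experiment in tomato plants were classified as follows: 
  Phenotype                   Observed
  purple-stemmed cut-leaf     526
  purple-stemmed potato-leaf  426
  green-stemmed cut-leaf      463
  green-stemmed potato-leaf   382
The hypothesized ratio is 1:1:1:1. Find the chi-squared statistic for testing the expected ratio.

The 1:1:1:1 ratio has 4 parts, so with N = 1797 the expected counts are:
  purple-stemmed cut-leaf: 1797 × 1/4 = 449.25
  purple-stemmed potato-leaf: 1797 × 1/4 = 449.25
  green-stemmed cut-leaf: 1797 × 1/4 = 449.25
  green-stemmed potato-leaf: 1797 × 1/4 = 449.25
χ² = Σ (O − E)² / E
  purple-stemmed cut-leaf: (526 − 449.25)² / 449.25 = 13.1120
  purple-stemmed potato-leaf: (426 − 449.25)² / 449.25 = 1.2033
  green-stemmed cut-leaf: (463 − 449.25)² / 449.25 = 0.4208
  green-stemmed potato-leaf: (382 − 449.25)² / 449.25 = 10.0669
χ² = 13.1120 + 1.2033 + 0.4208 + 10.0669 = 24.803

24.803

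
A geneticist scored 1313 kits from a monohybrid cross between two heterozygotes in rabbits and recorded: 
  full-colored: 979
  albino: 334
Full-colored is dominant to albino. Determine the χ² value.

For a monohybrid cross between heterozygotes with complete dominance, the expected phenotypic ratio is 3:1.
Total ratio parts = 4. Expected numbers out of 1313:
  full-colored: 1313 × 3/4 = 984.75
  albino: 1313 × 1/4 = 328.25
χ² = Σ (O − E)² / E
  full-colored: (979 − 984.75)² / 984.75 = 0.0336
  albino: (334 − 328.25)² / 328.25 = 0.1007
χ² = 0.0336 + 0.1007 = 0.1343 ≈ 0.134

0.134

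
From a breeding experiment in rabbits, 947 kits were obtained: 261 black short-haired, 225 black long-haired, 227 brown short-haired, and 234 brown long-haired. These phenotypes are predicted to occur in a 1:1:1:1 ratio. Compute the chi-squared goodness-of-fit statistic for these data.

3.501

Total ratio parts = 4. Expected numbers out of 947:
  black short-haired: 947 × 1/4 = 236.75
  black long-haired: 947 × 1/4 = 236.75
  brown short-haired: 947 × 1/4 = 236.75
  brown long-haired: 947 × 1/4 = 236.75
χ² = Σ (O − E)² / E
  black short-haired: (261 − 236.75)² / 236.75 = 2.4839
  black long-haired: (225 − 236.75)² / 236.75 = 0.5832
  brown short-haired: (227 − 236.75)² / 236.75 = 0.4015
  brown long-haired: (234 − 236.75)² / 236.75 = 0.0319
χ² = 2.4839 + 0.5832 + 0.4015 + 0.0319 = 3.5005 ≈ 3.501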